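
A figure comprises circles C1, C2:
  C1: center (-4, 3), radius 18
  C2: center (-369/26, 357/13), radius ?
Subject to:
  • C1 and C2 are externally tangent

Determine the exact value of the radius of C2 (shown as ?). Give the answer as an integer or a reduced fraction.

1. [ext C1·C2]  r_C2² + 36r_C2 − 1513/4 = 0  ⇒  r_C2 = 17/2 (r>0 drops 1)

17/2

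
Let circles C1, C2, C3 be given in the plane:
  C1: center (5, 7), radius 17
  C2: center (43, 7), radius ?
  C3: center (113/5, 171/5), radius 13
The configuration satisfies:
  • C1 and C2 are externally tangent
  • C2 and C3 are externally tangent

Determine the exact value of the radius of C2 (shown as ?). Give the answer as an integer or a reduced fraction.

21

1. [ext C1·C2]  r_C2² + 34r_C2 − 1155 = 0  ⇒  r_C2 = 21 (r>0 drops 1)
2. [ext C2·C3]  r_C2² + 26r_C2 − 987 = 0  ⇒  r_C2 = 21 (r>0 drops 1)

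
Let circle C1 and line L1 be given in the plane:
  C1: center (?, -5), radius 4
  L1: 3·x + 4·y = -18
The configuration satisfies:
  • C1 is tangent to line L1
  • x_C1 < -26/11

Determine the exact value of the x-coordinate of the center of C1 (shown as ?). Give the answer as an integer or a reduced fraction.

-6

1. [C1‖L1]  x_C1² − (4/3)x_C1 − 44 = 0  ⇒  x_C1 = -6 or 22/3
2. given x_C1 < -26/11: keep -6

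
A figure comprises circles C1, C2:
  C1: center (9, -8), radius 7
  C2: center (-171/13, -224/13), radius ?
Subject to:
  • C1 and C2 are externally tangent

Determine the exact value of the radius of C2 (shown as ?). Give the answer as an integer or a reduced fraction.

17

1. [ext C1·C2]  r_C2² + 14r_C2 − 527 = 0  ⇒  r_C2 = 17 (r>0 drops 1)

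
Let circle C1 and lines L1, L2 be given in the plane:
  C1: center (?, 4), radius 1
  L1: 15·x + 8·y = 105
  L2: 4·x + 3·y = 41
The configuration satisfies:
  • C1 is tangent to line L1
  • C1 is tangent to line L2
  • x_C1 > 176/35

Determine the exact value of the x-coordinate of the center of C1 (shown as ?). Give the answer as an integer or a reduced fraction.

6

1. [C1‖L1]  x_C1² − (146/15)x_C1 + 112/5 = 0  ⇒  x_C1 = 56/15 or 6
2. [C1‖L2]  x_C1² − (29/2)x_C1 + 51 = 0  ⇒  x_C1 = 6 or 17/2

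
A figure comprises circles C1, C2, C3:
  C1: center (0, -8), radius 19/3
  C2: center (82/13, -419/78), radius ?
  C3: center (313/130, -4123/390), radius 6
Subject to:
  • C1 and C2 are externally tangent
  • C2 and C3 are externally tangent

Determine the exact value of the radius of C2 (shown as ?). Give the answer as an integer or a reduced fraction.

1/2

1. [ext C1·C2]  r_C2² + (38/3)r_C2 − 79/12 = 0  ⇒  r_C2 = 1/2 (r>0 drops 1)
2. [ext C2·C3]  r_C2² + 12r_C2 − 25/4 = 0  ⇒  r_C2 = 1/2 (r>0 drops 1)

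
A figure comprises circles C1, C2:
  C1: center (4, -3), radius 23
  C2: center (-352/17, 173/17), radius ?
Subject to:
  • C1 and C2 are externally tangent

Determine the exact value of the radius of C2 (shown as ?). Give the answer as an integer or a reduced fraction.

1. [ext C1·C2]  r_C2² + 46r_C2 − 255 = 0  ⇒  r_C2 = 5 (r>0 drops 1)

5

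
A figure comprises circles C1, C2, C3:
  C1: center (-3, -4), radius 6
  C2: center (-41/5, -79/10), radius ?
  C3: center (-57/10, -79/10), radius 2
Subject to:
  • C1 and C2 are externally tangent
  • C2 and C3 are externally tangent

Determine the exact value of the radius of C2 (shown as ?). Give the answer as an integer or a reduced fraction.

1/2

1. [ext C1·C2]  r_C2² + 12r_C2 − 25/4 = 0  ⇒  r_C2 = 1/2 (r>0 drops 1)
2. [ext C2·C3]  r_C2² + 4r_C2 − 9/4 = 0  ⇒  r_C2 = 1/2 (r>0 drops 1)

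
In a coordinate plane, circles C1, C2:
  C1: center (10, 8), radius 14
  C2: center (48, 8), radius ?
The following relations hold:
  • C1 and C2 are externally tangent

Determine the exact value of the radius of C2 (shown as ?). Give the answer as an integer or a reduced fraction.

24

1. [ext C1·C2]  r_C2² + 28r_C2 − 1248 = 0  ⇒  r_C2 = 24 (r>0 drops 1)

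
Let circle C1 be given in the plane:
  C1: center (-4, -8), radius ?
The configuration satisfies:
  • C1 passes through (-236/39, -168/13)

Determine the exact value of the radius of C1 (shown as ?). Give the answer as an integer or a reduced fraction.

16/3

1. [C1∋P]  r_C1² − 256/9 = 0  ⇒  r_C1 = 16/3 (r>0 drops 1)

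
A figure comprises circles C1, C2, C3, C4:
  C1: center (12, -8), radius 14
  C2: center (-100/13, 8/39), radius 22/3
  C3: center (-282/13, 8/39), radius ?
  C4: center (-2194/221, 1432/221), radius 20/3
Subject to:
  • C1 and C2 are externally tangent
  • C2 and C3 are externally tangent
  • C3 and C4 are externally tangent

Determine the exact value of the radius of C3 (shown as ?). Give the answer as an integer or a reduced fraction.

1. [ext C2·C3]  r_C3² + (44/3)r_C3 − 1280/9 = 0  ⇒  r_C3 = 20/3 (r>0 drops 1)
2. [ext C3·C4]  r_C3² + (40/3)r_C3 − 400/3 = 0  ⇒  r_C3 = 20/3 (r>0 drops 1)

20/3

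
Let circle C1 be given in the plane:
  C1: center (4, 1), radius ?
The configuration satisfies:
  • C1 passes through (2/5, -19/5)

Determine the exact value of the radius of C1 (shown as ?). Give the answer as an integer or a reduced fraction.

1. [C1∋P]  r_C1² − 36 = 0  ⇒  r_C1 = 6 (r>0 drops 1)

6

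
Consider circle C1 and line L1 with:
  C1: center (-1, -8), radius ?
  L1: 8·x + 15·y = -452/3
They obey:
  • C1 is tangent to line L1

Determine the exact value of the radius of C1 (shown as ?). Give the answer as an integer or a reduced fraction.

4/3

1. [C1‖L1]  r_C1² − 16/9 = 0  ⇒  r_C1 = 4/3 (r>0 drops 1)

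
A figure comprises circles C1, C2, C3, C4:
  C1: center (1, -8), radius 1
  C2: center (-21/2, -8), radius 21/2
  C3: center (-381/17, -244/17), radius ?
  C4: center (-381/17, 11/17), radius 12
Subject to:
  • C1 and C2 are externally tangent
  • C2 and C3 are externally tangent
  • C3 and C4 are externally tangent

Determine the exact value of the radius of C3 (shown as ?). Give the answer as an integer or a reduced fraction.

3

1. [ext C2·C3]  r_C3² + 21r_C3 − 72 = 0  ⇒  r_C3 = 3 (r>0 drops 1)
2. [ext C3·C4]  r_C3² + 24r_C3 − 81 = 0  ⇒  r_C3 = 3 (r>0 drops 1)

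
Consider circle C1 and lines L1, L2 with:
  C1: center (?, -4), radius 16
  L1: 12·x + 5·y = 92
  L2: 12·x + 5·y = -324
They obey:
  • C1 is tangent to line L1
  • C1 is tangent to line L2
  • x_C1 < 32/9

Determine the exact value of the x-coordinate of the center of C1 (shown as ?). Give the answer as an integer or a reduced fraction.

1. [C1‖L1]  x_C1² − (56/3)x_C1 − 640/3 = 0  ⇒  x_C1 = -8 or 80/3
2. [C1‖L2]  x_C1² + (152/3)x_C1 + 1024/3 = 0  ⇒  x_C1 = -128/3 or -8

-8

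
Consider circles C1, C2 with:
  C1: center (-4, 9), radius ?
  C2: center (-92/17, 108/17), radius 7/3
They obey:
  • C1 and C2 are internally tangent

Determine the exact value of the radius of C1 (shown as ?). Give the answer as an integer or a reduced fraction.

16/3

1. [int C1,C2]  r_C1² − (14/3)r_C1 − 32/9 = 0  ⇒  r_C1 = 16/3 (r>0 drops 1)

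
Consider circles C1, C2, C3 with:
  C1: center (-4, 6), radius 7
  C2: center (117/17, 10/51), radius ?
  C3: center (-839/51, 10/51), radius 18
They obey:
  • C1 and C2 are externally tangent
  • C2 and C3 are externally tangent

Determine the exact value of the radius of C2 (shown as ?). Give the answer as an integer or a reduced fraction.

1. [ext C1·C2]  r_C2² + 14r_C2 − 928/9 = 0  ⇒  r_C2 = 16/3 (r>0 drops 1)
2. [ext C2·C3]  r_C2² + 36r_C2 − 1984/9 = 0  ⇒  r_C2 = 16/3 (r>0 drops 1)

16/3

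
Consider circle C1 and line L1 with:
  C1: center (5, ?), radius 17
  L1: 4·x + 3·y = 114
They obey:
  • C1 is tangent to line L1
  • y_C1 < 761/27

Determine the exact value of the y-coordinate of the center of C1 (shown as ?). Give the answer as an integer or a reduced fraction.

3

1. [C1‖L1]  y_C1² − (188/3)y_C1 + 179 = 0  ⇒  y_C1 = 3 or 179/3
2. given y_C1 < 761/27: keep 3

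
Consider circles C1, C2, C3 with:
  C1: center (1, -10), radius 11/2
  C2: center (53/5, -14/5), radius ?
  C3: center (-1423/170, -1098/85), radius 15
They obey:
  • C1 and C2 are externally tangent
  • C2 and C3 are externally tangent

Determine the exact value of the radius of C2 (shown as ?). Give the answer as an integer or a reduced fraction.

1. [ext C1·C2]  r_C2² + 11r_C2 − 455/4 = 0  ⇒  r_C2 = 13/2 (r>0 drops 1)
2. [ext C2·C3]  r_C2² + 30r_C2 − 949/4 = 0  ⇒  r_C2 = 13/2 (r>0 drops 1)

13/2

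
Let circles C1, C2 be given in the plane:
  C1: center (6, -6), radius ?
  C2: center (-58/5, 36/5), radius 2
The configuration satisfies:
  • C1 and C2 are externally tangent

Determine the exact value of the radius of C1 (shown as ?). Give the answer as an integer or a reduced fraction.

20

1. [ext C1·C2]  r_C1² + 4r_C1 − 480 = 0  ⇒  r_C1 = 20 (r>0 drops 1)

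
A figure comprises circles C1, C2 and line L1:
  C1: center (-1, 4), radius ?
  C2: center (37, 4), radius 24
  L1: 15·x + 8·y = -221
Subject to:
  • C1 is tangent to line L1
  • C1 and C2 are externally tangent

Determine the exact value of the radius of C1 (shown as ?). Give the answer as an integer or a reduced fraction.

1. [C1‖L1]  r_C1² − 196 = 0  ⇒  r_C1 = 14 (r>0 drops 1)
2. [ext C1·C2]  r_C1² + 48r_C1 − 868 = 0  ⇒  r_C1 = 14 (r>0 drops 1)

14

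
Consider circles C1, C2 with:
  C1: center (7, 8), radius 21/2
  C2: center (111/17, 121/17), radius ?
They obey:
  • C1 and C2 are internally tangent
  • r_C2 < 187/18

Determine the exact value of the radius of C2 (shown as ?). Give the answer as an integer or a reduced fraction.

1. [int C1,C2]  r_C2² − 21r_C2 + 437/4 = 0  ⇒  r_C2 = 19/2 or 23/2
2. given r_C2 < 187/18: keep 19/2

19/2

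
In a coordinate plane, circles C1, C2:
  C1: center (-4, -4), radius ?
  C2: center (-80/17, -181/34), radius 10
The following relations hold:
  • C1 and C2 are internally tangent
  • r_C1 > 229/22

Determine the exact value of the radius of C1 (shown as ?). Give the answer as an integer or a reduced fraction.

1. [int C1,C2]  r_C1² − 20r_C1 + 391/4 = 0  ⇒  r_C1 = 17/2 or 23/2
2. given r_C1 > 229/22: keep 23/2

23/2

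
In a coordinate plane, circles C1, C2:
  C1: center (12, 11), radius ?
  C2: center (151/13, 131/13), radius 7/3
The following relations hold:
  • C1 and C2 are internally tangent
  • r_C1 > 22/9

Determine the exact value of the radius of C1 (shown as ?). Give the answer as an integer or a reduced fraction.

1. [int C1,C2]  r_C1² − (14/3)r_C1 + 40/9 = 0  ⇒  r_C1 = 4/3 or 10/3
2. given r_C1 > 22/9: keep 10/3

10/3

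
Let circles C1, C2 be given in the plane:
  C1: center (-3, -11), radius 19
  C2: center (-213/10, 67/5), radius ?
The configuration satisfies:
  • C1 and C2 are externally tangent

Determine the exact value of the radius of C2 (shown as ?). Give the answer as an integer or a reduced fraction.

23/2

1. [ext C1·C2]  r_C2² + 38r_C2 − 2277/4 = 0  ⇒  r_C2 = 23/2 (r>0 drops 1)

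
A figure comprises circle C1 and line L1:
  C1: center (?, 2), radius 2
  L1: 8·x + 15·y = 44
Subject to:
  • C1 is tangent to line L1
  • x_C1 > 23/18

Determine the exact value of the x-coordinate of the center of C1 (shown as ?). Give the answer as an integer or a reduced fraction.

6

1. [C1‖L1]  x_C1² − (7/2)x_C1 − 15 = 0  ⇒  x_C1 = -5/2 or 6
2. given x_C1 > 23/18: keep 6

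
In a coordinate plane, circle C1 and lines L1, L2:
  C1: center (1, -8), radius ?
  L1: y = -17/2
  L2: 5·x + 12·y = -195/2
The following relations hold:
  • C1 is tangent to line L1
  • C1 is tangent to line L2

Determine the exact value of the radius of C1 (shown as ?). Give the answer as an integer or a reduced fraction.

1/2

1. [C1‖L1]  r_C1² − 1/4 = 0  ⇒  r_C1 = 1/2 (r>0 drops 1)
2. [C1‖L2]  r_C1² − 1/4 = 0  ⇒  r_C1 = 1/2 (r>0 drops 1)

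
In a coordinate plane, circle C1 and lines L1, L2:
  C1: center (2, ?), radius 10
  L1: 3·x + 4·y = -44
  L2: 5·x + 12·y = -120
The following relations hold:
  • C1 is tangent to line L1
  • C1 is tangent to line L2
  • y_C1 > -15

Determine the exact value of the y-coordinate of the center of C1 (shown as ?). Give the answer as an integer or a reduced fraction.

1. [C1‖L1]  y_C1² + 25y_C1 = 0  ⇒  y_C1 = -25 or 0
2. [C1‖L2]  y_C1² + (65/3)y_C1 = 0  ⇒  y_C1 = -65/3 or 0

0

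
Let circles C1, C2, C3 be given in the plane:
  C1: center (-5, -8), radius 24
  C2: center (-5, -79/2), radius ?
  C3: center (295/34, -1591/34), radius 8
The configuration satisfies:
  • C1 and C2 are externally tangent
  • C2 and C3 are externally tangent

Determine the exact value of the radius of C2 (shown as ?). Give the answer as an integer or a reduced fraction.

1. [ext C1·C2]  r_C2² + 48r_C2 − 1665/4 = 0  ⇒  r_C2 = 15/2 (r>0 drops 1)
2. [ext C2·C3]  r_C2² + 16r_C2 − 705/4 = 0  ⇒  r_C2 = 15/2 (r>0 drops 1)

15/2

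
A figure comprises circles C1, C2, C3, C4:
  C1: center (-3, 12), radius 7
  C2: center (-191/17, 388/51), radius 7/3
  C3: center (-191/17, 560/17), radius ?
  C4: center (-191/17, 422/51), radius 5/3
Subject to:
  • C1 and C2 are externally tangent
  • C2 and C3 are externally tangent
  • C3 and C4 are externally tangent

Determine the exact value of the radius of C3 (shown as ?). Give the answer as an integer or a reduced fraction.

23

1. [ext C2·C3]  r_C3² + (14/3)r_C3 − 1909/3 = 0  ⇒  r_C3 = 23 (r>0 drops 1)
2. [ext C3·C4]  r_C3² + (10/3)r_C3 − 1817/3 = 0  ⇒  r_C3 = 23 (r>0 drops 1)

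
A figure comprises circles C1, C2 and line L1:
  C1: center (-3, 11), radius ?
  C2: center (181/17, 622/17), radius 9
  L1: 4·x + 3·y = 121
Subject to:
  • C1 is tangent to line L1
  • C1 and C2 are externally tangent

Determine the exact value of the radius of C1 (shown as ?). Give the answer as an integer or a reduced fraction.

20

1. [C1‖L1]  r_C1² − 400 = 0  ⇒  r_C1 = 20 (r>0 drops 1)
2. [ext C1·C2]  r_C1² + 18r_C1 − 760 = 0  ⇒  r_C1 = 20 (r>0 drops 1)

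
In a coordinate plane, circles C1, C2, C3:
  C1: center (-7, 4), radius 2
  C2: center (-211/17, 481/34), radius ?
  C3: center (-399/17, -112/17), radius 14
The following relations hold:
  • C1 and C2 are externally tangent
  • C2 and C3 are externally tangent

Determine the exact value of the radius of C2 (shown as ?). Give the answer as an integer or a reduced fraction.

1. [ext C1·C2]  r_C2² + 4r_C2 − 513/4 = 0  ⇒  r_C2 = 19/2 (r>0 drops 1)
2. [ext C2·C3]  r_C2² + 28r_C2 − 1425/4 = 0  ⇒  r_C2 = 19/2 (r>0 drops 1)

19/2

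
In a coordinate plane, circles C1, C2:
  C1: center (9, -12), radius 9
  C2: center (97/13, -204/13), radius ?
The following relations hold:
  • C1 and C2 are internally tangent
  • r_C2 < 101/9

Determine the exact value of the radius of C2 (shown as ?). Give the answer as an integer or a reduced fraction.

1. [int C1,C2]  r_C2² − 18r_C2 + 65 = 0  ⇒  r_C2 = 5 or 13
2. given r_C2 < 101/9: keep 5

5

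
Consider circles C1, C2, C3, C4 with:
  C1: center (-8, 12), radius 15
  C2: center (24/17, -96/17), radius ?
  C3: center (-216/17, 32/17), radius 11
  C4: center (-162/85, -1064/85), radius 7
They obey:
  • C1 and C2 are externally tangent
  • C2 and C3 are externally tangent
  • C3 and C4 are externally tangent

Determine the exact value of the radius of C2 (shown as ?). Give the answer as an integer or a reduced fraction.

5

1. [ext C1·C2]  r_C2² + 30r_C2 − 175 = 0  ⇒  r_C2 = 5 (r>0 drops 1)
2. [ext C2·C3]  r_C2² + 22r_C2 − 135 = 0  ⇒  r_C2 = 5 (r>0 drops 1)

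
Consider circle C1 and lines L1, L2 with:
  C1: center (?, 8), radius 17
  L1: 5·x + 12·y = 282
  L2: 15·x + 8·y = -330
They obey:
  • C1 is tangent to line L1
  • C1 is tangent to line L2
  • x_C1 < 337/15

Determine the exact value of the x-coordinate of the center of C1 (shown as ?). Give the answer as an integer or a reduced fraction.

1. [C1‖L1]  x_C1² − (372/5)x_C1 − 2849/5 = 0  ⇒  x_C1 = -7 or 407/5
2. [C1‖L2]  x_C1² + (788/15)x_C1 + 4781/15 = 0  ⇒  x_C1 = -683/15 or -7

-7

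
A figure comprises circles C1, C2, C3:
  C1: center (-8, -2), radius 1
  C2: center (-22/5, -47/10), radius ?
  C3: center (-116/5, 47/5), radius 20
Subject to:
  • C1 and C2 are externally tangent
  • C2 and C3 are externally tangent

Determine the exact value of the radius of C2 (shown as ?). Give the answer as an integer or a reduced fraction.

1. [ext C1·C2]  r_C2² + 2r_C2 − 77/4 = 0  ⇒  r_C2 = 7/2 (r>0 drops 1)
2. [ext C2·C3]  r_C2² + 40r_C2 − 609/4 = 0  ⇒  r_C2 = 7/2 (r>0 drops 1)

7/2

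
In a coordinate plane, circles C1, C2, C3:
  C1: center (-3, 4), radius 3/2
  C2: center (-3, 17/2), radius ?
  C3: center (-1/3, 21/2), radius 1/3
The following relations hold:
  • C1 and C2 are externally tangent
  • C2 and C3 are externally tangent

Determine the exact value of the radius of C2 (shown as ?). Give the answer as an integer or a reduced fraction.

3

1. [ext C1·C2]  r_C2² + 3r_C2 − 18 = 0  ⇒  r_C2 = 3 (r>0 drops 1)
2. [ext C2·C3]  r_C2² + (2/3)r_C2 − 11 = 0  ⇒  r_C2 = 3 (r>0 drops 1)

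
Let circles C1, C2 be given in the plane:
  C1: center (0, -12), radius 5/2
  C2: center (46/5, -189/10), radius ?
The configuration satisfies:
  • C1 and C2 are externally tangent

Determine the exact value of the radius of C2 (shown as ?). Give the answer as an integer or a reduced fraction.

1. [ext C1·C2]  r_C2² + 5r_C2 − 126 = 0  ⇒  r_C2 = 9 (r>0 drops 1)

9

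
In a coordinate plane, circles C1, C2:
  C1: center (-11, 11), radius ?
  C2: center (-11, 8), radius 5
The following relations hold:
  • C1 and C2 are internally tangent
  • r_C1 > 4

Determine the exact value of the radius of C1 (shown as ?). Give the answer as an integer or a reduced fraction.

1. [int C1,C2]  r_C1² − 10r_C1 + 16 = 0  ⇒  r_C1 = 2 or 8
2. given r_C1 > 4: keep 8

8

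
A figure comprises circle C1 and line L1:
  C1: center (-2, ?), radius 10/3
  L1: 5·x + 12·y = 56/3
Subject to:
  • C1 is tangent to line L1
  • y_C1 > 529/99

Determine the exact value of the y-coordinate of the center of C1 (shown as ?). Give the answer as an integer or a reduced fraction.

1. [C1‖L1]  y_C1² − (43/9)y_C1 − 22/3 = 0  ⇒  y_C1 = -11/9 or 6
2. given y_C1 > 529/99: keep 6

6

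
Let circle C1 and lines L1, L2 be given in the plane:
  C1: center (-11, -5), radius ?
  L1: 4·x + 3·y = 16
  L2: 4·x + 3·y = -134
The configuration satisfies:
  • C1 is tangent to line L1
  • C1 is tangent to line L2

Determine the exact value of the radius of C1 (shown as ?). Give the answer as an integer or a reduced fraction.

1. [C1‖L1]  r_C1² − 225 = 0  ⇒  r_C1 = 15 (r>0 drops 1)
2. [C1‖L2]  r_C1² − 225 = 0  ⇒  r_C1 = 15 (r>0 drops 1)

15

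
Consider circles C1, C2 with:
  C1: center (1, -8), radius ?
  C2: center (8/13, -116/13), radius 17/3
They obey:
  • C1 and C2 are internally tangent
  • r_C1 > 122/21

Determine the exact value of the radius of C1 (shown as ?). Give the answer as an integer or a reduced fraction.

20/3

1. [int C1,C2]  r_C1² − (34/3)r_C1 + 280/9 = 0  ⇒  r_C1 = 14/3 or 20/3
2. given r_C1 > 122/21: keep 20/3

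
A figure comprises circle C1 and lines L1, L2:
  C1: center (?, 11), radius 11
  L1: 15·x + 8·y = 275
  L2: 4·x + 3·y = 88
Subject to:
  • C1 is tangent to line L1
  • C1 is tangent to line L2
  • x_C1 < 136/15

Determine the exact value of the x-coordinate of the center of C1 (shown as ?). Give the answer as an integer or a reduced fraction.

1. [C1‖L1]  x_C1² − (374/15)x_C1 = 0  ⇒  x_C1 = 0 or 374/15
2. [C1‖L2]  x_C1² − (55/2)x_C1 = 0  ⇒  x_C1 = 0 or 55/2

0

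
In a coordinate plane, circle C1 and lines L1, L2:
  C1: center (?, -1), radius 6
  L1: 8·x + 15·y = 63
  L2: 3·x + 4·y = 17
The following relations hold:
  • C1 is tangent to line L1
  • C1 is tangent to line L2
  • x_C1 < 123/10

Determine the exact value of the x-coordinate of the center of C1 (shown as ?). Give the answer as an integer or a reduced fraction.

-3

1. [C1‖L1]  x_C1² − (39/2)x_C1 − 135/2 = 0  ⇒  x_C1 = -3 or 45/2
2. [C1‖L2]  x_C1² − 14x_C1 − 51 = 0  ⇒  x_C1 = -3 or 17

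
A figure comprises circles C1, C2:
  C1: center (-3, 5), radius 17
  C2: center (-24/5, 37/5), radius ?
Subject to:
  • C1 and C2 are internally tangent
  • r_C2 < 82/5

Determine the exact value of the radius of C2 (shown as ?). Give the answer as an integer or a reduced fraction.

1. [int C1,C2]  r_C2² − 34r_C2 + 280 = 0  ⇒  r_C2 = 14 or 20
2. given r_C2 < 82/5: keep 14

14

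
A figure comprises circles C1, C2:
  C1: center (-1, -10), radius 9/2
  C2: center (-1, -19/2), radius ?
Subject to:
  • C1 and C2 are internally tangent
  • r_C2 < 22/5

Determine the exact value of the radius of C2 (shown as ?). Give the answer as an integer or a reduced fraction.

4

1. [int C1,C2]  r_C2² − 9r_C2 + 20 = 0  ⇒  r_C2 = 4 or 5
2. given r_C2 < 22/5: keep 4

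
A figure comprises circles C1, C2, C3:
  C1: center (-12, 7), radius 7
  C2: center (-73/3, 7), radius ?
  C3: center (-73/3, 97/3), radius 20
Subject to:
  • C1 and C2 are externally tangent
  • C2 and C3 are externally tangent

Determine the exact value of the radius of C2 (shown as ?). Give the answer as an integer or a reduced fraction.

16/3

1. [ext C1·C2]  r_C2² + 14r_C2 − 928/9 = 0  ⇒  r_C2 = 16/3 (r>0 drops 1)
2. [ext C2·C3]  r_C2² + 40r_C2 − 2176/9 = 0  ⇒  r_C2 = 16/3 (r>0 drops 1)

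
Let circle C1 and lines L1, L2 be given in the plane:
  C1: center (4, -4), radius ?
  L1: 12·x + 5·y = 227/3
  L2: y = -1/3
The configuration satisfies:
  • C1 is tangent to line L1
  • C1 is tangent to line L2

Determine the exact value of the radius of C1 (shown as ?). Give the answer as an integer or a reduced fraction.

1. [C1‖L1]  r_C1² − 121/9 = 0  ⇒  r_C1 = 11/3 (r>0 drops 1)
2. [C1‖L2]  r_C1² − 121/9 = 0  ⇒  r_C1 = 11/3 (r>0 drops 1)

11/3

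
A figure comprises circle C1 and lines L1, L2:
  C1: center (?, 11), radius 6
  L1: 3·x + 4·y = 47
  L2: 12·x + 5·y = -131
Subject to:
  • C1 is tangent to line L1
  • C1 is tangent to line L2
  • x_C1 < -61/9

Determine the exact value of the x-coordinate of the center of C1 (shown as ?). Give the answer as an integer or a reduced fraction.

-9

1. [C1‖L1]  x_C1² − 2x_C1 − 99 = 0  ⇒  x_C1 = -9 or 11
2. [C1‖L2]  x_C1² + 31x_C1 + 198 = 0  ⇒  x_C1 = -22 or -9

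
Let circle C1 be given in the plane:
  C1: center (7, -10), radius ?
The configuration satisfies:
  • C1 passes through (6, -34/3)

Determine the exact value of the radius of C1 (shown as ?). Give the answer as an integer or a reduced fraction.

1. [C1∋P]  r_C1² − 25/9 = 0  ⇒  r_C1 = 5/3 (r>0 drops 1)

5/3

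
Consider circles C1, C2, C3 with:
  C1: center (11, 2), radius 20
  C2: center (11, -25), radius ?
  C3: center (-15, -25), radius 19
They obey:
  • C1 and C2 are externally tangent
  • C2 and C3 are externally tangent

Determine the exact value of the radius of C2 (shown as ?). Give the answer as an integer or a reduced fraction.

1. [ext C1·C2]  r_C2² + 40r_C2 − 329 = 0  ⇒  r_C2 = 7 (r>0 drops 1)
2. [ext C2·C3]  r_C2² + 38r_C2 − 315 = 0  ⇒  r_C2 = 7 (r>0 drops 1)

7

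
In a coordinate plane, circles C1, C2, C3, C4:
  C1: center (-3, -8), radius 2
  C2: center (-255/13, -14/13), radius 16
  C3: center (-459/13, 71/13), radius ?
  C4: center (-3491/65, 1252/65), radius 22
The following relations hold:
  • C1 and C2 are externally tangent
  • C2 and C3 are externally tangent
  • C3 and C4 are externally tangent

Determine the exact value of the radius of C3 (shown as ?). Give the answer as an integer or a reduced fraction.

1

1. [ext C2·C3]  r_C3² + 32r_C3 − 33 = 0  ⇒  r_C3 = 1 (r>0 drops 1)
2. [ext C3·C4]  r_C3² + 44r_C3 − 45 = 0  ⇒  r_C3 = 1 (r>0 drops 1)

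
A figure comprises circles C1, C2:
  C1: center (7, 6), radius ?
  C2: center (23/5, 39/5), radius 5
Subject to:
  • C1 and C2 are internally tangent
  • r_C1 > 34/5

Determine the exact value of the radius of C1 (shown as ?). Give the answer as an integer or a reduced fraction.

8

1. [int C1,C2]  r_C1² − 10r_C1 + 16 = 0  ⇒  r_C1 = 2 or 8
2. given r_C1 > 34/5: keep 8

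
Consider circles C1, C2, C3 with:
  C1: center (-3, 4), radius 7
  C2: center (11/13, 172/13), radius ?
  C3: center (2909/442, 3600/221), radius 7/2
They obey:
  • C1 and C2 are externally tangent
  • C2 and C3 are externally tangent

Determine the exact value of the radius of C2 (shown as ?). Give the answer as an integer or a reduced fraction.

3

1. [ext C1·C2]  r_C2² + 14r_C2 − 51 = 0  ⇒  r_C2 = 3 (r>0 drops 1)
2. [ext C2·C3]  r_C2² + 7r_C2 − 30 = 0  ⇒  r_C2 = 3 (r>0 drops 1)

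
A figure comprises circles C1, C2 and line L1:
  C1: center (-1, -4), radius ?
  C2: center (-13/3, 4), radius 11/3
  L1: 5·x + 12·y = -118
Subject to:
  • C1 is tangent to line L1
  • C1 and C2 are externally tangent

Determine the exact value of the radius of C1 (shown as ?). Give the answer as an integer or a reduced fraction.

5

1. [C1‖L1]  r_C1² − 25 = 0  ⇒  r_C1 = 5 (r>0 drops 1)
2. [ext C1·C2]  r_C1² + (22/3)r_C1 − 185/3 = 0  ⇒  r_C1 = 5 (r>0 drops 1)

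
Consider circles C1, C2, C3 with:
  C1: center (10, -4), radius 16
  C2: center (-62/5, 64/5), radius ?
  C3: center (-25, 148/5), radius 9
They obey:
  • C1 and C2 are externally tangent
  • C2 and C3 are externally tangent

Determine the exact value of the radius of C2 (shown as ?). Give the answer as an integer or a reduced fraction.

12

1. [ext C1·C2]  r_C2² + 32r_C2 − 528 = 0  ⇒  r_C2 = 12 (r>0 drops 1)
2. [ext C2·C3]  r_C2² + 18r_C2 − 360 = 0  ⇒  r_C2 = 12 (r>0 drops 1)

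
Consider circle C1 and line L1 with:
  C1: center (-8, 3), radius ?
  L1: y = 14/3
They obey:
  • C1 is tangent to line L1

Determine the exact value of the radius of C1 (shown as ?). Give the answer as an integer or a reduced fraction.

5/3

1. [C1‖L1]  r_C1² − 25/9 = 0  ⇒  r_C1 = 5/3 (r>0 drops 1)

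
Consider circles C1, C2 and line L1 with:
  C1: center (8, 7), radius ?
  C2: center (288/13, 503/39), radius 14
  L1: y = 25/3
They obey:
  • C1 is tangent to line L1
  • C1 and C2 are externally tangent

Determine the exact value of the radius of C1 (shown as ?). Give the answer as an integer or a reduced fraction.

1. [C1‖L1]  r_C1² − 16/9 = 0  ⇒  r_C1 = 4/3 (r>0 drops 1)
2. [ext C1·C2]  r_C1² + 28r_C1 − 352/9 = 0  ⇒  r_C1 = 4/3 (r>0 drops 1)

4/3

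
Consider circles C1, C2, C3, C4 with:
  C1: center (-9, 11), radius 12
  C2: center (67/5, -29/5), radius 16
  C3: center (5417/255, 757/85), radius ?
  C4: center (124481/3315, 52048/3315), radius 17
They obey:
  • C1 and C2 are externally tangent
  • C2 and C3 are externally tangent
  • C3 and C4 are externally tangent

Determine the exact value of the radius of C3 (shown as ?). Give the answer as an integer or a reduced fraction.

2/3

1. [ext C2·C3]  r_C3² + 32r_C3 − 196/9 = 0  ⇒  r_C3 = 2/3 (r>0 drops 1)
2. [ext C3·C4]  r_C3² + 34r_C3 − 208/9 = 0  ⇒  r_C3 = 2/3 (r>0 drops 1)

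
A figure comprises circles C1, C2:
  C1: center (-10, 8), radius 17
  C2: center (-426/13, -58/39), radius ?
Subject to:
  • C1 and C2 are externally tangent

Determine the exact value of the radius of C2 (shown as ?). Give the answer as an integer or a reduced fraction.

23/3

1. [ext C1·C2]  r_C2² + 34r_C2 − 2875/9 = 0  ⇒  r_C2 = 23/3 (r>0 drops 1)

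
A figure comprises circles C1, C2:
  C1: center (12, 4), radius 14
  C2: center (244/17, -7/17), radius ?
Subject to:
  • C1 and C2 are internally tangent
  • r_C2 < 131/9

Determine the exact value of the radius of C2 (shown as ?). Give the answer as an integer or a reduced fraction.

9

1. [int C1,C2]  r_C2² − 28r_C2 + 171 = 0  ⇒  r_C2 = 9 or 19
2. given r_C2 < 131/9: keep 9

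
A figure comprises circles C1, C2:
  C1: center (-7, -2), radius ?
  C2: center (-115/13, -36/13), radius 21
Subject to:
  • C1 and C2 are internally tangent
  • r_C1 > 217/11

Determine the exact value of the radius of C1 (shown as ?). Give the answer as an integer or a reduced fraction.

1. [int C1,C2]  r_C1² − 42r_C1 + 437 = 0  ⇒  r_C1 = 19 or 23
2. given r_C1 > 217/11: keep 23

23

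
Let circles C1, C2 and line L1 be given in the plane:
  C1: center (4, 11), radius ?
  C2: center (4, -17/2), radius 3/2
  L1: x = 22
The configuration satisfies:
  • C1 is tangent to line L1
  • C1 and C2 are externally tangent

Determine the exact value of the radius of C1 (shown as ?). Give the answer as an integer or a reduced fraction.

18

1. [C1‖L1]  r_C1² − 324 = 0  ⇒  r_C1 = 18 (r>0 drops 1)
2. [ext C1·C2]  r_C1² + 3r_C1 − 378 = 0  ⇒  r_C1 = 18 (r>0 drops 1)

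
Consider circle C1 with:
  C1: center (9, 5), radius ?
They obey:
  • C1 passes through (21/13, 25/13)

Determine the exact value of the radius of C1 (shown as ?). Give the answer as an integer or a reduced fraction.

8

1. [C1∋P]  r_C1² − 64 = 0  ⇒  r_C1 = 8 (r>0 drops 1)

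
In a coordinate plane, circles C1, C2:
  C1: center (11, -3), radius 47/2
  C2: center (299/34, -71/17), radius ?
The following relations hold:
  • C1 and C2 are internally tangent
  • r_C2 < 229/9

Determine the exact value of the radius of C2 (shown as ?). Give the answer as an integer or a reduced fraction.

21

1. [int C1,C2]  r_C2² − 47r_C2 + 546 = 0  ⇒  r_C2 = 21 or 26
2. given r_C2 < 229/9: keep 21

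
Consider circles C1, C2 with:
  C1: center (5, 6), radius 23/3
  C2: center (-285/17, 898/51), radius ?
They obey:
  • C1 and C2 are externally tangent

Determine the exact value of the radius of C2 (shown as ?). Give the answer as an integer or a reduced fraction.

1. [ext C1·C2]  r_C2² + (46/3)r_C2 − 1649/3 = 0  ⇒  r_C2 = 17 (r>0 drops 1)

17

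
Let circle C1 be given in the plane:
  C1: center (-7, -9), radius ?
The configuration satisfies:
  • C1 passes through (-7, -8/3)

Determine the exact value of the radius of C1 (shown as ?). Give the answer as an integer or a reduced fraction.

19/3

1. [C1∋P]  r_C1² − 361/9 = 0  ⇒  r_C1 = 19/3 (r>0 drops 1)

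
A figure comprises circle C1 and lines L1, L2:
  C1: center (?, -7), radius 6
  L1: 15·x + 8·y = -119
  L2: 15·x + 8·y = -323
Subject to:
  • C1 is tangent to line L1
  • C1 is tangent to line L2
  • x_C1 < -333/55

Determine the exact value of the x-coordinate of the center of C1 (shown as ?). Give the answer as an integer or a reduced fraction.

-11

1. [C1‖L1]  x_C1² + (42/5)x_C1 − 143/5 = 0  ⇒  x_C1 = -11 or 13/5
2. [C1‖L2]  x_C1² + (178/5)x_C1 + 1353/5 = 0  ⇒  x_C1 = -123/5 or -11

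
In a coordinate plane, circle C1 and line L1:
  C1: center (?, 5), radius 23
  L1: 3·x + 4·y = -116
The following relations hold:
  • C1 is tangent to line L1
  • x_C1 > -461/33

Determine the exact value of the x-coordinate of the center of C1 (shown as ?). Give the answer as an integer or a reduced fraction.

1. [C1‖L1]  x_C1² + (272/3)x_C1 + 1757/3 = 0  ⇒  x_C1 = -251/3 or -7
2. given x_C1 > -461/33: keep -7

-7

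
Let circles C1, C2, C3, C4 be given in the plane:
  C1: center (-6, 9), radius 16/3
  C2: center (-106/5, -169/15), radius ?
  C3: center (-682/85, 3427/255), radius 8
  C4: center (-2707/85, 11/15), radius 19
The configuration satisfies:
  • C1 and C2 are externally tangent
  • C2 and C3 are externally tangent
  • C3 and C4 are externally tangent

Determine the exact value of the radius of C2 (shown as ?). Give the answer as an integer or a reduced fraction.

1. [ext C1·C2]  r_C2² + (32/3)r_C2 − 1840/3 = 0  ⇒  r_C2 = 20 (r>0 drops 1)
2. [ext C2·C3]  r_C2² + 16r_C2 − 720 = 0  ⇒  r_C2 = 20 (r>0 drops 1)

20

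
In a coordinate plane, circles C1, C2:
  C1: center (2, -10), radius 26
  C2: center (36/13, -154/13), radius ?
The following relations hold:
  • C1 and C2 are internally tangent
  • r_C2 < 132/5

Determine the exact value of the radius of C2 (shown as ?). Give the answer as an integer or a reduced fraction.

1. [int C1,C2]  r_C2² − 52r_C2 + 672 = 0  ⇒  r_C2 = 24 or 28
2. given r_C2 < 132/5: keep 24

24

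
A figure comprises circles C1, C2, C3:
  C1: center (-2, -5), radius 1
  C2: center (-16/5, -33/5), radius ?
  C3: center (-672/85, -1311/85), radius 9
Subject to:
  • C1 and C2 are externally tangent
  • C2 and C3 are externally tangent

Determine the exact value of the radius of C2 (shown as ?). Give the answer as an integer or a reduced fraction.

1. [ext C1·C2]  r_C2² + 2r_C2 − 3 = 0  ⇒  r_C2 = 1 (r>0 drops 1)
2. [ext C2·C3]  r_C2² + 18r_C2 − 19 = 0  ⇒  r_C2 = 1 (r>0 drops 1)

1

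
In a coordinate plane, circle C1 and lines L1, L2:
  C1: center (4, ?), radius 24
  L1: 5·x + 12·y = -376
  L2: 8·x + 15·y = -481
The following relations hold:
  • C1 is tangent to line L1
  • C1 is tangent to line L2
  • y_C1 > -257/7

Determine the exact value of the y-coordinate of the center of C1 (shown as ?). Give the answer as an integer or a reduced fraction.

-7

1. [C1‖L1]  y_C1² + 66y_C1 + 413 = 0  ⇒  y_C1 = -59 or -7
2. [C1‖L2]  y_C1² + (342/5)y_C1 + 2149/5 = 0  ⇒  y_C1 = -307/5 or -7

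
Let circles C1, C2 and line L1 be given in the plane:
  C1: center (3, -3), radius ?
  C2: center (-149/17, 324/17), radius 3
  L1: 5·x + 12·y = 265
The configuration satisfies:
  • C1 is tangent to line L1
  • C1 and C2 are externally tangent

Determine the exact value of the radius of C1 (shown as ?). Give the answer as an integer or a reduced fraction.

1. [C1‖L1]  r_C1² − 484 = 0  ⇒  r_C1 = 22 (r>0 drops 1)
2. [ext C1·C2]  r_C1² + 6r_C1 − 616 = 0  ⇒  r_C1 = 22 (r>0 drops 1)

22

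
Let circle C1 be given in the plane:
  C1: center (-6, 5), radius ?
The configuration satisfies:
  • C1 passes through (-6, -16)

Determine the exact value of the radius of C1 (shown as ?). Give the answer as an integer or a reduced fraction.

1. [C1∋P]  r_C1² − 441 = 0  ⇒  r_C1 = 21 (r>0 drops 1)

21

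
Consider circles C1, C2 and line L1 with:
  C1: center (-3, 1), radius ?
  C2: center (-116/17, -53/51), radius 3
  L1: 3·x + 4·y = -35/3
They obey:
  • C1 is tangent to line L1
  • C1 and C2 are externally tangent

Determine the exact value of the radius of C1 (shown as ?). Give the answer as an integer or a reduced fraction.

1. [C1‖L1]  r_C1² − 16/9 = 0  ⇒  r_C1 = 4/3 (r>0 drops 1)
2. [ext C1·C2]  r_C1² + 6r_C1 − 88/9 = 0  ⇒  r_C1 = 4/3 (r>0 drops 1)

4/3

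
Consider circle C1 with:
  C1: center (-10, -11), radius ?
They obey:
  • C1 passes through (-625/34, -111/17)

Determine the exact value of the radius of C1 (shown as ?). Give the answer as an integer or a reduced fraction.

1. [C1∋P]  r_C1² − 361/4 = 0  ⇒  r_C1 = 19/2 (r>0 drops 1)

19/2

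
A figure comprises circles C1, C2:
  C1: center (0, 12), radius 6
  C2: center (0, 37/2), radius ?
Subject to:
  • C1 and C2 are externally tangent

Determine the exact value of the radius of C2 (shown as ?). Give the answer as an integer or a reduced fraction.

1. [ext C1·C2]  r_C2² + 12r_C2 − 25/4 = 0  ⇒  r_C2 = 1/2 (r>0 drops 1)

1/2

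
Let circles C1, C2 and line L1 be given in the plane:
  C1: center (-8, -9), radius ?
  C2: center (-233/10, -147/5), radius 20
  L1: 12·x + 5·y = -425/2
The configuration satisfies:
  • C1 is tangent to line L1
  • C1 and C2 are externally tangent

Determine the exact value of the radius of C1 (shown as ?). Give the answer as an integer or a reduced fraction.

1. [C1‖L1]  r_C1² − 121/4 = 0  ⇒  r_C1 = 11/2 (r>0 drops 1)
2. [ext C1·C2]  r_C1² + 40r_C1 − 1001/4 = 0  ⇒  r_C1 = 11/2 (r>0 drops 1)

11/2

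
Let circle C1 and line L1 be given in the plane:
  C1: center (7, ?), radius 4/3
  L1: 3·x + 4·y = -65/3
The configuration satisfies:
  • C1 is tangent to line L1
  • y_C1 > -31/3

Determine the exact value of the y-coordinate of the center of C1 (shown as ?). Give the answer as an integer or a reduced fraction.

1. [C1‖L1]  y_C1² + (64/3)y_C1 + 111 = 0  ⇒  y_C1 = -37/3 or -9
2. given y_C1 > -31/3: keep -9

-9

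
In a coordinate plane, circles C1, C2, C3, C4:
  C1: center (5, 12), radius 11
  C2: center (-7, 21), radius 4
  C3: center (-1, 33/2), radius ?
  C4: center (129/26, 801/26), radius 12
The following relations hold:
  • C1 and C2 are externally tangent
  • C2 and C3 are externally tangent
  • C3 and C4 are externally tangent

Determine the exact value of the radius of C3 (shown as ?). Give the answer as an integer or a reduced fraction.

7/2

1. [ext C2·C3]  r_C3² + 8r_C3 − 161/4 = 0  ⇒  r_C3 = 7/2 (r>0 drops 1)
2. [ext C3·C4]  r_C3² + 24r_C3 − 385/4 = 0  ⇒  r_C3 = 7/2 (r>0 drops 1)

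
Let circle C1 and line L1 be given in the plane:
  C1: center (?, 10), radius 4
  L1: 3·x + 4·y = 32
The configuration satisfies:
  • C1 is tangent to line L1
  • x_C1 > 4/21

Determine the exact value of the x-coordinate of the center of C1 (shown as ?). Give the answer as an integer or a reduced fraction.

1. [C1‖L1]  x_C1² + (16/3)x_C1 − 112/3 = 0  ⇒  x_C1 = -28/3 or 4
2. given x_C1 > 4/21: keep 4

4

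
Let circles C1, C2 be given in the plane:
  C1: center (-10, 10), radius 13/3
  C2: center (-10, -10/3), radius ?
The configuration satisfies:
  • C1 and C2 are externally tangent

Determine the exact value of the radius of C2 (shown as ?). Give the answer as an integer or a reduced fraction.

1. [ext C1·C2]  r_C2² + (26/3)r_C2 − 159 = 0  ⇒  r_C2 = 9 (r>0 drops 1)

9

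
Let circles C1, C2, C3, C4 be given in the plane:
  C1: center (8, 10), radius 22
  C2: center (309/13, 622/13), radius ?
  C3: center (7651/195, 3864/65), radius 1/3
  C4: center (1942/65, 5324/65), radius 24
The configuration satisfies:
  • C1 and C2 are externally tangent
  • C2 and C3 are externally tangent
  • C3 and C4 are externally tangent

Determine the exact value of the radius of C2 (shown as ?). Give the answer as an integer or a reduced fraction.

19

1. [ext C1·C2]  r_C2² + 44r_C2 − 1197 = 0  ⇒  r_C2 = 19 (r>0 drops 1)
2. [ext C2·C3]  r_C2² + (2/3)r_C2 − 1121/3 = 0  ⇒  r_C2 = 19 (r>0 drops 1)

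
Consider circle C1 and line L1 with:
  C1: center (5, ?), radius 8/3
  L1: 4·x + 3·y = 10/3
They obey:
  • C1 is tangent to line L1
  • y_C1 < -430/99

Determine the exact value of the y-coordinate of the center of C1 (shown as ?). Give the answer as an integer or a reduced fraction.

-10

1. [C1‖L1]  y_C1² + (100/9)y_C1 + 100/9 = 0  ⇒  y_C1 = -10 or -10/9
2. given y_C1 < -430/99: keep -10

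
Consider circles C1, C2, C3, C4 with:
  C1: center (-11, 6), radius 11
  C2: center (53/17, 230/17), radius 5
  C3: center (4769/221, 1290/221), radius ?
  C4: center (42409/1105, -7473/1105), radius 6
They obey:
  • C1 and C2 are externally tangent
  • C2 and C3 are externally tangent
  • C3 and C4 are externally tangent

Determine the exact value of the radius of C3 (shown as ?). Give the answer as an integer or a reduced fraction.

1. [ext C2·C3]  r_C3² + 10r_C3 − 375 = 0  ⇒  r_C3 = 15 (r>0 drops 1)
2. [ext C3·C4]  r_C3² + 12r_C3 − 405 = 0  ⇒  r_C3 = 15 (r>0 drops 1)

15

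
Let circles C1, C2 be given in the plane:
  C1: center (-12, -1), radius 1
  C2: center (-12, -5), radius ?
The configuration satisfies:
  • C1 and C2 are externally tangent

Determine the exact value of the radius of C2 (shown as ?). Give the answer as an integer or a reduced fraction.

3

1. [ext C1·C2]  r_C2² + 2r_C2 − 15 = 0  ⇒  r_C2 = 3 (r>0 drops 1)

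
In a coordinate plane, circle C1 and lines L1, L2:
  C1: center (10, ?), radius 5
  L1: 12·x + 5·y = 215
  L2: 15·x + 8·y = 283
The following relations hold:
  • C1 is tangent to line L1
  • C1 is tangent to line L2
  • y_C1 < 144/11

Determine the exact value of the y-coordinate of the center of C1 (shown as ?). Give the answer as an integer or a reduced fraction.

1. [C1‖L1]  y_C1² − 38y_C1 + 192 = 0  ⇒  y_C1 = 6 or 32
2. [C1‖L2]  y_C1² − (133/4)y_C1 + 327/2 = 0  ⇒  y_C1 = 6 or 109/4

6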